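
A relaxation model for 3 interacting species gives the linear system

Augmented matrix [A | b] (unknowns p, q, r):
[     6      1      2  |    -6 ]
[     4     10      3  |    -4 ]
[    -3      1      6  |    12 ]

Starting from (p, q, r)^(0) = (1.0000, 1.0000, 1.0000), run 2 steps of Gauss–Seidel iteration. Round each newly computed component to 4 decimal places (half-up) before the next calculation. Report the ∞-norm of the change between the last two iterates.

0.1178

Iteration 1:
  p = (-6 - (1)·1.0000 - (2)·1.0000) / (6) = -1.5000
  q = (-4 - (4)·-1.5000 - (3)·1.0000) / (10) = -0.1000
  r = (12 - (-3)·-1.5000 - (1)·-0.1000) / (6) = 1.2667
Iteration 2:
  p = (-6 - (1)·-0.1000 - (2)·1.2667) / (6) = -1.4056
  q = (-4 - (4)·-1.4056 - (3)·1.2667) / (10) = -0.2178
  r = (12 - (-3)·-1.4056 - (1)·-0.2178) / (6) = 1.3335
Change: (0.0944, -0.1178, 0.0668) → max |·| = 0.1178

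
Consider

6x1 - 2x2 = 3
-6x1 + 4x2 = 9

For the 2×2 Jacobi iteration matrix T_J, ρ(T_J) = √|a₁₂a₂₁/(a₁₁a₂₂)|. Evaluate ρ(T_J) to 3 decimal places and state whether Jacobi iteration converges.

a₁₂a₂₁/(a₁₁a₂₂) = (-2)·(-6) / ((6)·(4)) = 0.500000
ρ = √|0.500000| = √0.500000 = 0.707
ρ < 1, so Jacobi converges

0.707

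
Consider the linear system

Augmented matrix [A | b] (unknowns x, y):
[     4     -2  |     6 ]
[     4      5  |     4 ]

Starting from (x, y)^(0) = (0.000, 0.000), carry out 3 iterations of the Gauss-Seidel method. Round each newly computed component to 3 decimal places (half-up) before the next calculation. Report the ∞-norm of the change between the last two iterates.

0.080

Iteration 1:
  x = (6 - (-2)·0.000) / (4) = 1.500
  y = (4 - (4)·1.500) / (5) = -0.400
Iteration 2:
  x = (6 - (-2)·-0.400) / (4) = 1.300
  y = (4 - (4)·1.300) / (5) = -0.240
Iteration 3:
  x = (6 - (-2)·-0.240) / (4) = 1.380
  y = (4 - (4)·1.380) / (5) = -0.304
Change: (0.080, -0.064) → max |·| = 0.080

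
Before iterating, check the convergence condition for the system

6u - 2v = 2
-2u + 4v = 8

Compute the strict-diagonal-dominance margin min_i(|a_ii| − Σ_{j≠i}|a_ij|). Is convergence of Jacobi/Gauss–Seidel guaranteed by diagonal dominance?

2

row 1: |6| − (2) = 4
row 2: |4| − (2) = 2
minimum over rows = 2 → strictly diagonally dominant (convergence guaranteed)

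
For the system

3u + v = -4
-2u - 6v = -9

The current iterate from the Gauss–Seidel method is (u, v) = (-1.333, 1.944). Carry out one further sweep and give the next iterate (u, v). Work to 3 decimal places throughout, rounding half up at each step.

One sweep:
  u = (-4 - (1)·1.944) / (3) = -1.981
  v = (-9 - (-2)·-1.981) / (-6) = 2.160

(-1.981, 2.160)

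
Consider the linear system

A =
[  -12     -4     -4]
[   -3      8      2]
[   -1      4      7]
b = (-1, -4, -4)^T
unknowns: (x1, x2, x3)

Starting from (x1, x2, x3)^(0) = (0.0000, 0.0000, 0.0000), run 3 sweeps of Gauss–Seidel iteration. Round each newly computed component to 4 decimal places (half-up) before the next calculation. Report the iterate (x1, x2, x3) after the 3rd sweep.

Iteration 1:
  x1 = (-1 - (-4)·0.0000 - (-4)·0.0000) / (-12) = 0.0833
  x2 = (-4 - (-3)·0.0833 - (2)·0.0000) / (8) = -0.4688
  x3 = (-4 - (-1)·0.0833 - (4)·-0.4688) / (7) = -0.2916
Iteration 2:
  x1 = (-1 - (-4)·-0.4688 - (-4)·-0.2916) / (-12) = 0.3368
  x2 = (-4 - (-3)·0.3368 - (2)·-0.2916) / (8) = -0.3008
  x3 = (-4 - (-1)·0.3368 - (4)·-0.3008) / (7) = -0.3514
Iteration 3:
  x1 = (-1 - (-4)·-0.3008 - (-4)·-0.3514) / (-12) = 0.3007
  x2 = (-4 - (-3)·0.3007 - (2)·-0.3514) / (8) = -0.2994
  x3 = (-4 - (-1)·0.3007 - (4)·-0.2994) / (7) = -0.3574

(0.3007, -0.2994, -0.3574)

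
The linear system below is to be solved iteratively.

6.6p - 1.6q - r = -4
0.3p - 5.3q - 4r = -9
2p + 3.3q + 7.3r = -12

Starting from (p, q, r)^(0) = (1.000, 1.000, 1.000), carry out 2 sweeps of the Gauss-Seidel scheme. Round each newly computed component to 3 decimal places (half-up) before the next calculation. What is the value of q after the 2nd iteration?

Iteration 1:
  p = (-4 - (-1.6)·1.000 - (-1)·1.000) / (6.6) = -0.212
  q = (-9 - (0.3)·-0.212 - (-4)·1.000) / (-5.3) = 0.931
  r = (-12 - (2)·-0.212 - (3.3)·0.931) / (7.3) = -2.007
Iteration 2:
  p = (-4 - (-1.6)·0.931 - (-1)·-2.007) / (6.6) = -0.684
  q = (-9 - (0.3)·-0.684 - (-4)·-2.007) / (-5.3) = 3.174
  r = (-12 - (2)·-0.684 - (3.3)·3.174) / (7.3) = -2.891

3.174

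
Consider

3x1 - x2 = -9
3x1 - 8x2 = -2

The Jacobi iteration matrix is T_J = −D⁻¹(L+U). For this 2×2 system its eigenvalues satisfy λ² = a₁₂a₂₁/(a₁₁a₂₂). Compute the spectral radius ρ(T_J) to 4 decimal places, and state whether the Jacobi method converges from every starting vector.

0.3536

a₁₂a₂₁/(a₁₁a₂₂) = (-1)·(3) / ((3)·(-8)) = 0.125000
ρ = √|0.125000| = √0.125000 = 0.3536
ρ < 1, so Jacobi converges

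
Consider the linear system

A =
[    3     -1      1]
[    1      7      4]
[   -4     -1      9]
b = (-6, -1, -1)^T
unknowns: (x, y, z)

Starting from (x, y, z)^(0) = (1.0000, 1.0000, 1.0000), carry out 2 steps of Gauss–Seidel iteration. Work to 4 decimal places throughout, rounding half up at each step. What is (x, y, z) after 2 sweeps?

Iteration 1:
  x = (-6 - (-1)·1.0000 - (1)·1.0000) / (3) = -2.0000
  y = (-1 - (1)·-2.0000 - (4)·1.0000) / (7) = -0.4286
  z = (-1 - (-4)·-2.0000 - (-1)·-0.4286) / (9) = -1.0476
Iteration 2:
  x = (-6 - (-1)·-0.4286 - (1)·-1.0476) / (3) = -1.7937
  y = (-1 - (1)·-1.7937 - (4)·-1.0476) / (7) = 0.7120
  z = (-1 - (-4)·-1.7937 - (-1)·0.7120) / (9) = -0.8292

(-1.7937, 0.7120, -0.8292)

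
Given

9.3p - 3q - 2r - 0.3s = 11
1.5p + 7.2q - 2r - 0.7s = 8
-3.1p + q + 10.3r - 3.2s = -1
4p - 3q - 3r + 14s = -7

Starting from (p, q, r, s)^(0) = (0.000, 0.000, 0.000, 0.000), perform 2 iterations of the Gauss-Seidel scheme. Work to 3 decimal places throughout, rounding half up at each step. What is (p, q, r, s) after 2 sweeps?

(1.480, 0.792, 0.080, -0.736)

Iteration 1:
  p = (11 - (-3)·0.000 - (-2)·0.000 - (-0.3)·0.000) / (9.3) = 1.183
  q = (8 - (1.5)·1.183 - (-2)·0.000 - (-0.7)·0.000) / (7.2) = 0.865
  r = (-1 - (-3.1)·1.183 - (1)·0.865 - (-3.2)·0.000) / (10.3) = 0.175
  s = (-7 - (4)·1.183 - (-3)·0.865 - (-3)·0.175) / (14) = -0.615
Iteration 2:
  p = (11 - (-3)·0.865 - (-2)·0.175 - (-0.3)·-0.615) / (9.3) = 1.480
  q = (8 - (1.5)·1.480 - (-2)·0.175 - (-0.7)·-0.615) / (7.2) = 0.792
  r = (-1 - (-3.1)·1.480 - (1)·0.792 - (-3.2)·-0.615) / (10.3) = 0.080
  s = (-7 - (4)·1.480 - (-3)·0.792 - (-3)·0.080) / (14) = -0.736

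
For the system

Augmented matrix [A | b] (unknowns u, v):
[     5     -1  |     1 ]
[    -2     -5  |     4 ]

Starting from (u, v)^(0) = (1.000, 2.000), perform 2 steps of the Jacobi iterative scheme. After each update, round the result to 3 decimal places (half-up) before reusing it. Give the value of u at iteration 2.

Iteration 1:
  u = (1 - (-1)·2.000) / (5) = 0.600
  v = (4 - (-2)·1.000) / (-5) = -1.200
Iteration 2:
  u = (1 - (-1)·-1.200) / (5) = -0.040
  v = (4 - (-2)·0.600) / (-5) = -1.040

-0.040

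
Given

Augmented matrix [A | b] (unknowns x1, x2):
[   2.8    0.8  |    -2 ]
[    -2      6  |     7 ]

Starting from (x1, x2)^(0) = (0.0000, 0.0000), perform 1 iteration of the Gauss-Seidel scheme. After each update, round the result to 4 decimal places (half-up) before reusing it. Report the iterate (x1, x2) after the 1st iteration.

(-0.7143, 0.9286)

Iteration 1:
  x1 = (-2 - (0.8)·0.0000) / (2.8) = -0.7143
  x2 = (7 - (-2)·-0.7143) / (6) = 0.9286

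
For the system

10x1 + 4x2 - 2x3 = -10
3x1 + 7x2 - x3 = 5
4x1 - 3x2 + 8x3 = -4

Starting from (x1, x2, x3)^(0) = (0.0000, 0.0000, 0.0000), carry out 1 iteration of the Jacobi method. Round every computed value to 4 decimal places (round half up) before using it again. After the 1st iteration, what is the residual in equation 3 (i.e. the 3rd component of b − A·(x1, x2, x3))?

6.1429

Iteration 1:
  x1 = (-10 - (4)·0.0000 - (-2)·0.0000) / (10) = -1.0000
  x2 = (5 - (3)·0.0000 - (-1)·0.0000) / (7) = 0.7143
  x3 = (-4 - (4)·0.0000 - (-3)·0.0000) / (8) = -0.5000
Residual b − A·x = (-3.8572, 2.4999, 6.1429)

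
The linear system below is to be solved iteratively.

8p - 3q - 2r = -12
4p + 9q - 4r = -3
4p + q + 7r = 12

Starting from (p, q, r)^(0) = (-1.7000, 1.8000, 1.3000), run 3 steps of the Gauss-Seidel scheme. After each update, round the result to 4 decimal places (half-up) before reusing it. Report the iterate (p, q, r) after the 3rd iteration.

(-0.6458, 0.8722, 1.9587)

Iteration 1:
  p = (-12 - (-3)·1.8000 - (-2)·1.3000) / (8) = -0.5000
  q = (-3 - (4)·-0.5000 - (-4)·1.3000) / (9) = 0.4667
  r = (12 - (4)·-0.5000 - (1)·0.4667) / (7) = 1.9333
Iteration 2:
  p = (-12 - (-3)·0.4667 - (-2)·1.9333) / (8) = -0.8417
  q = (-3 - (4)·-0.8417 - (-4)·1.9333) / (9) = 0.9000
  r = (12 - (4)·-0.8417 - (1)·0.9000) / (7) = 2.0667
Iteration 3:
  p = (-12 - (-3)·0.9000 - (-2)·2.0667) / (8) = -0.6458
  q = (-3 - (4)·-0.6458 - (-4)·2.0667) / (9) = 0.8722
  r = (12 - (4)·-0.6458 - (1)·0.8722) / (7) = 1.9587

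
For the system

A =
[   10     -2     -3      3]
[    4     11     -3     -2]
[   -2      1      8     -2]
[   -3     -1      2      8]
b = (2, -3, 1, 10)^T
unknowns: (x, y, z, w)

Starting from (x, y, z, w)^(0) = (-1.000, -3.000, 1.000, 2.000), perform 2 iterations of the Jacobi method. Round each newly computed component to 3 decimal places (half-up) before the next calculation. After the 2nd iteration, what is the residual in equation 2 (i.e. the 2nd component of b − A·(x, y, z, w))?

Iteration 1:
  x = (2 - (-2)·-3.000 - (-3)·1.000 - (3)·2.000) / (10) = -0.700
  y = (-3 - (4)·-1.000 - (-3)·1.000 - (-2)·2.000) / (11) = 0.727
  z = (1 - (-2)·-1.000 - (1)·-3.000 - (-2)·2.000) / (8) = 0.750
  w = (10 - (-3)·-1.000 - (-1)·-3.000 - (2)·1.000) / (8) = 0.250
Iteration 2:
  x = (2 - (-2)·0.727 - (-3)·0.750 - (3)·0.250) / (10) = 0.495
  y = (-3 - (4)·-0.700 - (-3)·0.750 - (-2)·0.250) / (11) = 0.232
  z = (1 - (-2)·-0.700 - (1)·0.727 - (-2)·0.250) / (8) = -0.078
  w = (10 - (-3)·-0.700 - (-1)·0.727 - (2)·0.750) / (8) = 0.891
Residual b − A·x = (-5.393, -5.984, 4.164, 4.745)

-5.984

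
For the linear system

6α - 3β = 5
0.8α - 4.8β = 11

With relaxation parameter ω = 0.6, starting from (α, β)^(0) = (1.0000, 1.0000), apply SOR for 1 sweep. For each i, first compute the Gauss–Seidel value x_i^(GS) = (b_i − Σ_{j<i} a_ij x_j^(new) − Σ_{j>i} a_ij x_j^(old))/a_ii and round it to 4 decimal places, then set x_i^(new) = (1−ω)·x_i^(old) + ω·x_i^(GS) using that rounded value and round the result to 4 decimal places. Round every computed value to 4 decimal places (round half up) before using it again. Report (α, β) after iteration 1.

(1.2000, -0.8550)

Iteration 1:
  α: GS value = (5 - (-3)·1.0000) / (6) = 1.3333;  α ← (1−ω)·1.0000 + ω·1.3333 = 1.2000
  β: GS value = (11 - (0.8)·1.2000) / (-4.8) = -2.0917;  β ← (1−ω)·1.0000 + ω·-2.0917 = -0.8550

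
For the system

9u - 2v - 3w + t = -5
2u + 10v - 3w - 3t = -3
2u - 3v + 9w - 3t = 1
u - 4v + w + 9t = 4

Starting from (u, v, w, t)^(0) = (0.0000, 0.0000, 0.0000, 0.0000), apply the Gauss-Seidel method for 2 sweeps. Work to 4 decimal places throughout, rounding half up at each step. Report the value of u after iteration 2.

-0.5851

Iteration 1:
  u = (-5 - (-2)·0.0000 - (-3)·0.0000 - (1)·0.0000) / (9) = -0.5556
  v = (-3 - (2)·-0.5556 - (-3)·0.0000 - (-3)·0.0000) / (10) = -0.1889
  w = (1 - (2)·-0.5556 - (-3)·-0.1889 - (-3)·0.0000) / (9) = 0.1716
  t = (4 - (1)·-0.5556 - (-4)·-0.1889 - (1)·0.1716) / (9) = 0.4032
Iteration 2:
  u = (-5 - (-2)·-0.1889 - (-3)·0.1716 - (1)·0.4032) / (9) = -0.5851
  v = (-3 - (2)·-0.5851 - (-3)·0.1716 - (-3)·0.4032) / (10) = -0.0105
  w = (1 - (2)·-0.5851 - (-3)·-0.0105 - (-3)·0.4032) / (9) = 0.3720
  t = (4 - (1)·-0.5851 - (-4)·-0.0105 - (1)·0.3720) / (9) = 0.4635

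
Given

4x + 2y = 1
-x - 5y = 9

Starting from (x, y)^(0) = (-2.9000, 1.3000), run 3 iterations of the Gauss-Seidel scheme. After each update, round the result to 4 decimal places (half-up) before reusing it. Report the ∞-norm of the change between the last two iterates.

Iteration 1:
  x = (1 - (2)·1.3000) / (4) = -0.4000
  y = (9 - (-1)·-0.4000) / (-5) = -1.7200
Iteration 2:
  x = (1 - (2)·-1.7200) / (4) = 1.1100
  y = (9 - (-1)·1.1100) / (-5) = -2.0220
Iteration 3:
  x = (1 - (2)·-2.0220) / (4) = 1.2610
  y = (9 - (-1)·1.2610) / (-5) = -2.0522
Change: (0.1510, -0.0302) → max |·| = 0.1510

0.1510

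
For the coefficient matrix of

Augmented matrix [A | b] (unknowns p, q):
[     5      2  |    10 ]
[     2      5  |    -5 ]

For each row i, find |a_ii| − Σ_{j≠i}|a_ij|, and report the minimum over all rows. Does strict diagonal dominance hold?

row 1: |5| − (2) = 3
row 2: |5| − (2) = 3
minimum over rows = 3 → strictly diagonally dominant (convergence guaranteed)

3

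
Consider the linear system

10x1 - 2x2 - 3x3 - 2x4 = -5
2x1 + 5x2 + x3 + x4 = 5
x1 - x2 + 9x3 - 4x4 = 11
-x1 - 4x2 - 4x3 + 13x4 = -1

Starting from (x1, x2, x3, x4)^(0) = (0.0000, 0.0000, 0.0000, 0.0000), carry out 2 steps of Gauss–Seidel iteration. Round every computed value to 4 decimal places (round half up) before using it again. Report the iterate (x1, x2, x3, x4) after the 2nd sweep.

Iteration 1:
  x1 = (-5 - (-2)·0.0000 - (-3)·0.0000 - (-2)·0.0000) / (10) = -0.5000
  x2 = (5 - (2)·-0.5000 - (1)·0.0000 - (1)·0.0000) / (5) = 1.2000
  x3 = (11 - (1)·-0.5000 - (-1)·1.2000 - (-4)·0.0000) / (9) = 1.4111
  x4 = (-1 - (-1)·-0.5000 - (-4)·1.2000 - (-4)·1.4111) / (13) = 0.6880
Iteration 2:
  x1 = (-5 - (-2)·1.2000 - (-3)·1.4111 - (-2)·0.6880) / (10) = 0.3009
  x2 = (5 - (2)·0.3009 - (1)·1.4111 - (1)·0.6880) / (5) = 0.4598
  x3 = (11 - (1)·0.3009 - (-1)·0.4598 - (-4)·0.6880) / (9) = 1.5457
  x4 = (-1 - (-1)·0.3009 - (-4)·0.4598 - (-4)·1.5457) / (13) = 0.5633

(0.3009, 0.4598, 1.5457, 0.5633)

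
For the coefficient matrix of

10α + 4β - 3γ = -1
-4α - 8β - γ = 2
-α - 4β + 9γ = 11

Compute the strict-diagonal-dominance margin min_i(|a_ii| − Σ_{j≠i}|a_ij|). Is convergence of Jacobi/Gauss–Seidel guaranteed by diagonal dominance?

3

row 1: |10| − (4+3) = 3
row 2: |-8| − (4+1) = 3
row 3: |9| − (1+4) = 4
minimum over rows = 3 → strictly diagonally dominant (convergence guaranteed)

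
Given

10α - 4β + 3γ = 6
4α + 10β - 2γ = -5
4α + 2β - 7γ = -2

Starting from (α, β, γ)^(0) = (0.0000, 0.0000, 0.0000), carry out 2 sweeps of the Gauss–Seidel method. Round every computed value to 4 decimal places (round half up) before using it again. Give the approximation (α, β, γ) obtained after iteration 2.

(0.1789, -0.4881, 0.2485)

Iteration 1:
  α = (6 - (-4)·0.0000 - (3)·0.0000) / (10) = 0.6000
  β = (-5 - (4)·0.6000 - (-2)·0.0000) / (10) = -0.7400
  γ = (-2 - (4)·0.6000 - (2)·-0.7400) / (-7) = 0.4171
Iteration 2:
  α = (6 - (-4)·-0.7400 - (3)·0.4171) / (10) = 0.1789
  β = (-5 - (4)·0.1789 - (-2)·0.4171) / (10) = -0.4881
  γ = (-2 - (4)·0.1789 - (2)·-0.4881) / (-7) = 0.2485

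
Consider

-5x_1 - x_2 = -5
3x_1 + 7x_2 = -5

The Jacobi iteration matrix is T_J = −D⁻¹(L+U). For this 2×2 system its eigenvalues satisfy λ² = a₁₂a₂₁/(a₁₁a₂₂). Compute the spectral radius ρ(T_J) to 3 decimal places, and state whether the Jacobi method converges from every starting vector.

0.293

a₁₂a₂₁/(a₁₁a₂₂) = (-1)·(3) / ((-5)·(7)) = 0.085714
ρ = √|0.085714| = √0.085714 = 0.293
ρ < 1, so Jacobi converges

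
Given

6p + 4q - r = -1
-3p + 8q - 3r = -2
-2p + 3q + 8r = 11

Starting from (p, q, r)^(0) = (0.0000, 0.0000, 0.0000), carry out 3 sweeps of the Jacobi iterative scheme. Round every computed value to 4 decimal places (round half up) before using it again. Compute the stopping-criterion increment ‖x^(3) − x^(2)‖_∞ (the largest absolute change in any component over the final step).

0.2934

Iteration 1:
  p = (-1 - (4)·0.0000 - (-1)·0.0000) / (6) = -0.1667
  q = (-2 - (-3)·0.0000 - (-3)·0.0000) / (8) = -0.2500
  r = (11 - (-2)·0.0000 - (3)·0.0000) / (8) = 1.3750
Iteration 2:
  p = (-1 - (4)·-0.2500 - (-1)·1.3750) / (6) = 0.2292
  q = (-2 - (-3)·-0.1667 - (-3)·1.3750) / (8) = 0.2031
  r = (11 - (-2)·-0.1667 - (3)·-0.2500) / (8) = 1.4271
Iteration 3:
  p = (-1 - (4)·0.2031 - (-1)·1.4271) / (6) = -0.0642
  q = (-2 - (-3)·0.2292 - (-3)·1.4271) / (8) = 0.3711
  r = (11 - (-2)·0.2292 - (3)·0.2031) / (8) = 1.3561
Change: (-0.2934, 0.1680, -0.0710) → max |·| = 0.2934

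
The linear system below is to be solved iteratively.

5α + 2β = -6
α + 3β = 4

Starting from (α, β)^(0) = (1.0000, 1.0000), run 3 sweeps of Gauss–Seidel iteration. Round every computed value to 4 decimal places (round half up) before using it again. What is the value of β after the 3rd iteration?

Iteration 1:
  α = (-6 - (2)·1.0000) / (5) = -1.6000
  β = (4 - (1)·-1.6000) / (3) = 1.8667
Iteration 2:
  α = (-6 - (2)·1.8667) / (5) = -1.9467
  β = (4 - (1)·-1.9467) / (3) = 1.9822
Iteration 3:
  α = (-6 - (2)·1.9822) / (5) = -1.9929
  β = (4 - (1)·-1.9929) / (3) = 1.9976

1.9976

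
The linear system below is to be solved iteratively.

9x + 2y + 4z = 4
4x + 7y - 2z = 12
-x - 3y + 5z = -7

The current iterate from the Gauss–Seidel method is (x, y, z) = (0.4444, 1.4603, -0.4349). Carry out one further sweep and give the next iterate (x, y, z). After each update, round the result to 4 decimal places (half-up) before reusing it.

(0.3132, 1.4111, -0.4907)

One sweep:
  x = (4 - (2)·1.4603 - (4)·-0.4349) / (9) = 0.3132
  y = (12 - (4)·0.3132 - (-2)·-0.4349) / (7) = 1.4111
  z = (-7 - (-1)·0.3132 - (-3)·1.4111) / (5) = -0.4907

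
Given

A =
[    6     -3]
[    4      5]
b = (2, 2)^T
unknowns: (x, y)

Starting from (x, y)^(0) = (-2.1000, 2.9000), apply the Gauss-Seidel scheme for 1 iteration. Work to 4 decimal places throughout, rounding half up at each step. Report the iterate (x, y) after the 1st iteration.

Iteration 1:
  x = (2 - (-3)·2.9000) / (6) = 1.7833
  y = (2 - (4)·1.7833) / (5) = -1.0266

(1.7833, -1.0266)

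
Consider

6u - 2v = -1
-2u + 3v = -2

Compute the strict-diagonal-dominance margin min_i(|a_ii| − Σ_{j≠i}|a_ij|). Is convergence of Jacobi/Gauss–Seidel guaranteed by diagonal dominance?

row 1: |6| − (2) = 4
row 2: |3| − (2) = 1
minimum over rows = 1 → strictly diagonally dominant (convergence guaranteed)

1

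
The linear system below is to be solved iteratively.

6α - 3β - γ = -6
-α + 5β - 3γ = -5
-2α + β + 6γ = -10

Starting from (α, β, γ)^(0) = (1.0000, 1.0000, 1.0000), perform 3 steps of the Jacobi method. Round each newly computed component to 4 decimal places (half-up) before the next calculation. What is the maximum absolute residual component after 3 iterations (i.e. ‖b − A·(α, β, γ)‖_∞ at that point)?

1.4982

Iteration 1:
  α = (-6 - (-3)·1.0000 - (-1)·1.0000) / (6) = -0.3333
  β = (-5 - (-1)·1.0000 - (-3)·1.0000) / (5) = -0.2000
  γ = (-10 - (-2)·1.0000 - (1)·1.0000) / (6) = -1.5000
Iteration 2:
  α = (-6 - (-3)·-0.2000 - (-1)·-1.5000) / (6) = -1.3500
  β = (-5 - (-1)·-0.3333 - (-3)·-1.5000) / (5) = -1.9667
  γ = (-10 - (-2)·-0.3333 - (1)·-0.2000) / (6) = -1.7444
Iteration 3:
  α = (-6 - (-3)·-1.9667 - (-1)·-1.7444) / (6) = -2.2741
  β = (-5 - (-1)·-1.3500 - (-3)·-1.7444) / (5) = -2.3166
  γ = (-10 - (-2)·-1.3500 - (1)·-1.9667) / (6) = -1.7889
Residual b − A·x = (-1.0941, -1.0578, -1.4982); ∞-norm = 1.4982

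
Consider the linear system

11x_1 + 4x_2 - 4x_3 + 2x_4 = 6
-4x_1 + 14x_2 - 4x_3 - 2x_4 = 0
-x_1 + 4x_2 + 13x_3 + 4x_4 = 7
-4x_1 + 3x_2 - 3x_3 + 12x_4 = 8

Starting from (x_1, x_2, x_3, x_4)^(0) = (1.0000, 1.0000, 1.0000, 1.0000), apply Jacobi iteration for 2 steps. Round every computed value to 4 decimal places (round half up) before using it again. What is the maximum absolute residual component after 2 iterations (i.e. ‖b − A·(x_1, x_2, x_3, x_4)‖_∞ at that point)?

3.1729

Iteration 1:
  x_1 = (6 - (4)·1.0000 - (-4)·1.0000 - (2)·1.0000) / (11) = 0.3636
  x_2 = (0 - (-4)·1.0000 - (-4)·1.0000 - (-2)·1.0000) / (14) = 0.7143
  x_3 = (7 - (-1)·1.0000 - (4)·1.0000 - (4)·1.0000) / (13) = 0.0000
  x_4 = (8 - (-4)·1.0000 - (3)·1.0000 - (-3)·1.0000) / (12) = 1.0000
Iteration 2:
  x_1 = (6 - (4)·0.7143 - (-4)·0.0000 - (2)·1.0000) / (11) = 0.1039
  x_2 = (0 - (-4)·0.3636 - (-4)·0.0000 - (-2)·1.0000) / (14) = 0.2467
  x_3 = (7 - (-1)·0.3636 - (4)·0.7143 - (4)·1.0000) / (13) = 0.0390
  x_4 = (8 - (-4)·0.3636 - (3)·0.7143 - (-3)·0.0000) / (12) = 0.6093
Residual b − A·x = (2.8077, -1.6636, 3.1729, 0.4809); ∞-norm = 3.1729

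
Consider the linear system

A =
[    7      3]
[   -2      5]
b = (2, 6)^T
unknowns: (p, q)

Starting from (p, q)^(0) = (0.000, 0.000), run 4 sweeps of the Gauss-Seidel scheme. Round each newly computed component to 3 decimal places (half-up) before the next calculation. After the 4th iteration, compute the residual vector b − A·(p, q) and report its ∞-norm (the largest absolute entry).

Iteration 1:
  p = (2 - (3)·0.000) / (7) = 0.286
  q = (6 - (-2)·0.286) / (5) = 1.314
Iteration 2:
  p = (2 - (3)·1.314) / (7) = -0.277
  q = (6 - (-2)·-0.277) / (5) = 1.089
Iteration 3:
  p = (2 - (3)·1.089) / (7) = -0.181
  q = (6 - (-2)·-0.181) / (5) = 1.128
Iteration 4:
  p = (2 - (3)·1.128) / (7) = -0.198
  q = (6 - (-2)·-0.198) / (5) = 1.121
Residual b − A·x = (0.023, -0.001); ∞-norm = 0.023

0.023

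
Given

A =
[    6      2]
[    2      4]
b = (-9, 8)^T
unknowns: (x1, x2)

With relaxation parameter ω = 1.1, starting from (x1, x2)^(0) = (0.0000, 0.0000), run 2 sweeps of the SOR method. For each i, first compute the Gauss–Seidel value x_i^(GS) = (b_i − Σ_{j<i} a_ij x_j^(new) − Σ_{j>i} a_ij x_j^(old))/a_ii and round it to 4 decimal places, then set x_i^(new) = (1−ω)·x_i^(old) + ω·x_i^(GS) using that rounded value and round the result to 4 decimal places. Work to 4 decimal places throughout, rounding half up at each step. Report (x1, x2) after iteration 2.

Iteration 1:
  x1: GS value = (-9 - (2)·0.0000) / (6) = -1.5000;  x1 ← (1−ω)·0.0000 + ω·-1.5000 = -1.6500
  x2: GS value = (8 - (2)·-1.6500) / (4) = 2.8250;  x2 ← (1−ω)·0.0000 + ω·2.8250 = 3.1075
Iteration 2:
  x1: GS value = (-9 - (2)·3.1075) / (6) = -2.5358;  x1 ← (1−ω)·-1.6500 + ω·-2.5358 = -2.6244
  x2: GS value = (8 - (2)·-2.6244) / (4) = 3.3122;  x2 ← (1−ω)·3.1075 + ω·3.3122 = 3.3327

(-2.6244, 3.3327)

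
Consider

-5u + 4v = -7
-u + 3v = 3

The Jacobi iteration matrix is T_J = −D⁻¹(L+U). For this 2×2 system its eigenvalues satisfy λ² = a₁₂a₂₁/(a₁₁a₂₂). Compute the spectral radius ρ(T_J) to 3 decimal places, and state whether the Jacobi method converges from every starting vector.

0.516

a₁₂a₂₁/(a₁₁a₂₂) = (4)·(-1) / ((-5)·(3)) = 0.266667
ρ = √|0.266667| = √0.266667 = 0.516
ρ < 1, so Jacobi converges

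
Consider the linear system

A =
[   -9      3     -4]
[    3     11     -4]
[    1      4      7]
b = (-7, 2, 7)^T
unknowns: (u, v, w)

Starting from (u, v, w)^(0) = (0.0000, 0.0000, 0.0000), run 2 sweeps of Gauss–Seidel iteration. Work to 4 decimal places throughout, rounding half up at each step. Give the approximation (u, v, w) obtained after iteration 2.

(0.3649, 0.4118, 0.7126)

Iteration 1:
  u = (-7 - (3)·0.0000 - (-4)·0.0000) / (-9) = 0.7778
  v = (2 - (3)·0.7778 - (-4)·0.0000) / (11) = -0.0303
  w = (7 - (1)·0.7778 - (4)·-0.0303) / (7) = 0.9062
Iteration 2:
  u = (-7 - (3)·-0.0303 - (-4)·0.9062) / (-9) = 0.3649
  v = (2 - (3)·0.3649 - (-4)·0.9062) / (11) = 0.4118
  w = (7 - (1)·0.3649 - (4)·0.4118) / (7) = 0.7126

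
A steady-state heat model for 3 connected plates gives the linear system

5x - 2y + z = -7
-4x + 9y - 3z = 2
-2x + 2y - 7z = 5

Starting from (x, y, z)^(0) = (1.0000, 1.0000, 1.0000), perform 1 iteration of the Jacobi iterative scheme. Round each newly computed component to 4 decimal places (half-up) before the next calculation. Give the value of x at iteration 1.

-1.2000

Iteration 1:
  x = (-7 - (-2)·1.0000 - (1)·1.0000) / (5) = -1.2000
  y = (2 - (-4)·1.0000 - (-3)·1.0000) / (9) = 1.0000
  z = (5 - (-2)·1.0000 - (2)·1.0000) / (-7) = -0.7143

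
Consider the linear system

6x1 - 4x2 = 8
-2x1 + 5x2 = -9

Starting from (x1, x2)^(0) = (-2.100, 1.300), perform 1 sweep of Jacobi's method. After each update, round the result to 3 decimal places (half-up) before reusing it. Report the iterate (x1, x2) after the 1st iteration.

(2.200, -2.640)

Iteration 1:
  x1 = (8 - (-4)·1.300) / (6) = 2.200
  x2 = (-9 - (-2)·-2.100) / (5) = -2.640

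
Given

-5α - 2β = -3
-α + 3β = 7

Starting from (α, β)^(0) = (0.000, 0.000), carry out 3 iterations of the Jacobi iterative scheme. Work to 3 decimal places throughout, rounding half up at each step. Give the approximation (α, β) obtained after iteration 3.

Iteration 1:
  α = (-3 - (-2)·0.000) / (-5) = 0.600
  β = (7 - (-1)·0.000) / (3) = 2.333
Iteration 2:
  α = (-3 - (-2)·2.333) / (-5) = -0.333
  β = (7 - (-1)·0.600) / (3) = 2.533
Iteration 3:
  α = (-3 - (-2)·2.533) / (-5) = -0.413
  β = (7 - (-1)·-0.333) / (3) = 2.222

(-0.413, 2.222)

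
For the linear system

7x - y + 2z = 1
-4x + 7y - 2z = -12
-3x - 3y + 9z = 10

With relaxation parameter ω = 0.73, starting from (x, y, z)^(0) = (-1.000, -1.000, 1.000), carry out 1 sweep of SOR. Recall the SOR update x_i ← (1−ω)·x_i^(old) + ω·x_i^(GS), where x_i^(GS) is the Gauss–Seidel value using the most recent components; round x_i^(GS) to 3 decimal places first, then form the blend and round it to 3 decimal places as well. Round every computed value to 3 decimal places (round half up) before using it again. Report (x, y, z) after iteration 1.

Iteration 1:
  x: GS value = (1 - (-1)·-1.000 - (2)·1.000) / (7) = -0.286;  x ← (1−ω)·-1.000 + ω·-0.286 = -0.479
  y: GS value = (-12 - (-4)·-0.479 - (-2)·1.000) / (7) = -1.702;  y ← (1−ω)·-1.000 + ω·-1.702 = -1.512
  z: GS value = (10 - (-3)·-0.479 - (-3)·-1.512) / (9) = 0.447;  z ← (1−ω)·1.000 + ω·0.447 = 0.596

(-0.479, -1.512, 0.596)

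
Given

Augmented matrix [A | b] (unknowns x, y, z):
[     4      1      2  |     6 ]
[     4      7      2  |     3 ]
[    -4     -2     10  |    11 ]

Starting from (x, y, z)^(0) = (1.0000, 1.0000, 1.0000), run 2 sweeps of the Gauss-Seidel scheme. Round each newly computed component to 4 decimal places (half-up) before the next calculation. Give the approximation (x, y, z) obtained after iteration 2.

(0.9000, -0.4694, 1.3661)

Iteration 1:
  x = (6 - (1)·1.0000 - (2)·1.0000) / (4) = 0.7500
  y = (3 - (4)·0.7500 - (2)·1.0000) / (7) = -0.2857
  z = (11 - (-4)·0.7500 - (-2)·-0.2857) / (10) = 1.3429
Iteration 2:
  x = (6 - (1)·-0.2857 - (2)·1.3429) / (4) = 0.9000
  y = (3 - (4)·0.9000 - (2)·1.3429) / (7) = -0.4694
  z = (11 - (-4)·0.9000 - (-2)·-0.4694) / (10) = 1.3661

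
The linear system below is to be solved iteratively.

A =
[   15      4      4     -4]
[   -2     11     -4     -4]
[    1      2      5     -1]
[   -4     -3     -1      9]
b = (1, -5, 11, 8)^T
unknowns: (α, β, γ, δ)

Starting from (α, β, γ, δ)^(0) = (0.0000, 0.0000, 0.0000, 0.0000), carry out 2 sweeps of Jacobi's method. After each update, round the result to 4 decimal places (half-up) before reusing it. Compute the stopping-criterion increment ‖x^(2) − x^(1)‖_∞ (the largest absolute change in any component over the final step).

Iteration 1:
  α = (1 - (4)·0.0000 - (4)·0.0000 - (-4)·0.0000) / (15) = 0.0667
  β = (-5 - (-2)·0.0000 - (-4)·0.0000 - (-4)·0.0000) / (11) = -0.4545
  γ = (11 - (1)·0.0000 - (2)·0.0000 - (-1)·0.0000) / (5) = 2.2000
  δ = (8 - (-4)·0.0000 - (-3)·0.0000 - (-1)·0.0000) / (9) = 0.8889
Iteration 2:
  α = (1 - (4)·-0.4545 - (4)·2.2000 - (-4)·0.8889) / (15) = -0.1618
  β = (-5 - (-2)·0.0667 - (-4)·2.2000 - (-4)·0.8889) / (11) = 0.6808
  γ = (11 - (1)·0.0667 - (2)·-0.4545 - (-1)·0.8889) / (5) = 2.5462
  δ = (8 - (-4)·0.0667 - (-3)·-0.4545 - (-1)·2.2000) / (9) = 1.0115
Change: (-0.2285, 1.1353, 0.3462, 0.1226) → max |·| = 1.1353

1.1353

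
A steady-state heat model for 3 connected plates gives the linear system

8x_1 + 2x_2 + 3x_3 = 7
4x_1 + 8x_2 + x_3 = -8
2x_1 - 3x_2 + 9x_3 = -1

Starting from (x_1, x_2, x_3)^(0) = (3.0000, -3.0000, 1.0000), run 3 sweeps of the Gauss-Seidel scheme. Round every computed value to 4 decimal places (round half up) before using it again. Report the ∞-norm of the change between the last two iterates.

Iteration 1:
  x_1 = (7 - (2)·-3.0000 - (3)·1.0000) / (8) = 1.2500
  x_2 = (-8 - (4)·1.2500 - (1)·1.0000) / (8) = -1.7500
  x_3 = (-1 - (2)·1.2500 - (-3)·-1.7500) / (9) = -0.9722
Iteration 2:
  x_1 = (7 - (2)·-1.7500 - (3)·-0.9722) / (8) = 1.6771
  x_2 = (-8 - (4)·1.6771 - (1)·-0.9722) / (8) = -1.7170
  x_3 = (-1 - (2)·1.6771 - (-3)·-1.7170) / (9) = -1.0561
Iteration 3:
  x_1 = (7 - (2)·-1.7170 - (3)·-1.0561) / (8) = 1.7003
  x_2 = (-8 - (4)·1.7003 - (1)·-1.0561) / (8) = -1.7181
  x_3 = (-1 - (2)·1.7003 - (-3)·-1.7181) / (9) = -1.0617
Change: (0.0232, -0.0011, -0.0056) → max |·| = 0.0232

0.0232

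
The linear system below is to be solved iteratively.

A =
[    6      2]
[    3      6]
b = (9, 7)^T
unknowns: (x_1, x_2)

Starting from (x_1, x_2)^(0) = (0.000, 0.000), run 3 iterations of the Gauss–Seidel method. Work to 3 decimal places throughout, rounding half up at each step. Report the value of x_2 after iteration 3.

Iteration 1:
  x_1 = (9 - (2)·0.000) / (6) = 1.500
  x_2 = (7 - (3)·1.500) / (6) = 0.417
Iteration 2:
  x_1 = (9 - (2)·0.417) / (6) = 1.361
  x_2 = (7 - (3)·1.361) / (6) = 0.486
Iteration 3:
  x_1 = (9 - (2)·0.486) / (6) = 1.338
  x_2 = (7 - (3)·1.338) / (6) = 0.498

0.498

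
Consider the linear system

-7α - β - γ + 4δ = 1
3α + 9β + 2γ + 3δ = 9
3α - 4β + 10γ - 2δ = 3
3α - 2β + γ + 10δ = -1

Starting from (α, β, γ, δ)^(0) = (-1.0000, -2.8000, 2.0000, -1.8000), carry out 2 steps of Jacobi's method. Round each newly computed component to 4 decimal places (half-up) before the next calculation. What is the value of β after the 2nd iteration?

1.7346

Iteration 1:
  α = (1 - (-1)·-2.8000 - (-1)·2.0000 - (4)·-1.8000) / (-7) = -1.0571
  β = (9 - (3)·-1.0000 - (2)·2.0000 - (3)·-1.8000) / (9) = 1.4889
  γ = (3 - (3)·-1.0000 - (-4)·-2.8000 - (-2)·-1.8000) / (10) = -0.8800
  δ = (-1 - (3)·-1.0000 - (-2)·-2.8000 - (1)·2.0000) / (10) = -0.5600
Iteration 2:
  α = (1 - (-1)·1.4889 - (-1)·-0.8800 - (4)·-0.5600) / (-7) = -0.5498
  β = (9 - (3)·-1.0571 - (2)·-0.8800 - (3)·-0.5600) / (9) = 1.7346
  γ = (3 - (3)·-1.0571 - (-4)·1.4889 - (-2)·-0.5600) / (10) = 1.1007
  δ = (-1 - (3)·-1.0571 - (-2)·1.4889 - (1)·-0.8800) / (10) = 0.6029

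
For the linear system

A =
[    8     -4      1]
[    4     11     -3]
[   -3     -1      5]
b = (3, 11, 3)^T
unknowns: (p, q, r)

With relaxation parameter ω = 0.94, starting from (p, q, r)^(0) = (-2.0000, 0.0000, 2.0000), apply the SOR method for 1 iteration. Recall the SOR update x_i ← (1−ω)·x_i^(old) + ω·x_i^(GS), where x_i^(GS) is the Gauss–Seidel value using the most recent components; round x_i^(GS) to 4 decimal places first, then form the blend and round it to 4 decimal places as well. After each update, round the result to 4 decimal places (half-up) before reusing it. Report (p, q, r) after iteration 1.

Iteration 1:
  p: GS value = (3 - (-4)·0.0000 - (1)·2.0000) / (8) = 0.1250;  p ← (1−ω)·-2.0000 + ω·0.1250 = -0.0025
  q: GS value = (11 - (4)·-0.0025 - (-3)·2.0000) / (11) = 1.5464;  q ← (1−ω)·0.0000 + ω·1.5464 = 1.4536
  r: GS value = (3 - (-3)·-0.0025 - (-1)·1.4536) / (5) = 0.8892;  r ← (1−ω)·2.0000 + ω·0.8892 = 0.9558

(-0.0025, 1.4536, 0.9558)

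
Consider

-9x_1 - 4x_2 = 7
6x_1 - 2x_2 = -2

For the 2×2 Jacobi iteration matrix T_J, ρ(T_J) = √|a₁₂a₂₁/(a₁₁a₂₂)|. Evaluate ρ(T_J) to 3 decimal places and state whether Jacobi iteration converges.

a₁₂a₂₁/(a₁₁a₂₂) = (-4)·(6) / ((-9)·(-2)) = -1.333333
ρ = √|-1.333333| = √1.333333 = 1.155
ρ > 1, so Jacobi diverges

1.155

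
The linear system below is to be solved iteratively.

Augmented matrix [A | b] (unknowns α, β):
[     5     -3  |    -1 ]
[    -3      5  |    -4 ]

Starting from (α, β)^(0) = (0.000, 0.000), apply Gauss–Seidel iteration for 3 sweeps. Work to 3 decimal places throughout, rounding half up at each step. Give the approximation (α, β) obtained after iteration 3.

Iteration 1:
  α = (-1 - (-3)·0.000) / (5) = -0.200
  β = (-4 - (-3)·-0.200) / (5) = -0.920
Iteration 2:
  α = (-1 - (-3)·-0.920) / (5) = -0.752
  β = (-4 - (-3)·-0.752) / (5) = -1.251
Iteration 3:
  α = (-1 - (-3)·-1.251) / (5) = -0.951
  β = (-4 - (-3)·-0.951) / (5) = -1.371

(-0.951, -1.371)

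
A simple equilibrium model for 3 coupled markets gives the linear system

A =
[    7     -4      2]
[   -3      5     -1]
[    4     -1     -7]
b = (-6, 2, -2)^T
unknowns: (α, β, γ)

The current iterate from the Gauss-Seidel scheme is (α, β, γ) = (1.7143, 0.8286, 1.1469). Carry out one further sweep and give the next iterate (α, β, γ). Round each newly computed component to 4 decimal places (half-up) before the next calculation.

(-0.7113, 0.2026, -0.1497)

One sweep:
  α = (-6 - (-4)·0.8286 - (2)·1.1469) / (7) = -0.7113
  β = (2 - (-3)·-0.7113 - (-1)·1.1469) / (5) = 0.2026
  γ = (-2 - (4)·-0.7113 - (-1)·0.2026) / (-7) = -0.1497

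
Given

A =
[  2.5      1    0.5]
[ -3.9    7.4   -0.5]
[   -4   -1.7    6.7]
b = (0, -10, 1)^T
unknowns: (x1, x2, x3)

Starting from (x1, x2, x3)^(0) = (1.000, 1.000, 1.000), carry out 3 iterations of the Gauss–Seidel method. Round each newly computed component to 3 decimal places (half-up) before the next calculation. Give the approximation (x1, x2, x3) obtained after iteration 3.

(0.326, -1.156, 0.051)

Iteration 1:
  x1 = (0 - (1)·1.000 - (0.5)·1.000) / (2.5) = -0.600
  x2 = (-10 - (-3.9)·-0.600 - (-0.5)·1.000) / (7.4) = -1.600
  x3 = (1 - (-4)·-0.600 - (-1.7)·-1.600) / (6.7) = -0.615
Iteration 2:
  x1 = (0 - (1)·-1.600 - (0.5)·-0.615) / (2.5) = 0.763
  x2 = (-10 - (-3.9)·0.763 - (-0.5)·-0.615) / (7.4) = -0.991
  x3 = (1 - (-4)·0.763 - (-1.7)·-0.991) / (6.7) = 0.353
Iteration 3:
  x1 = (0 - (1)·-0.991 - (0.5)·0.353) / (2.5) = 0.326
  x2 = (-10 - (-3.9)·0.326 - (-0.5)·0.353) / (7.4) = -1.156
  x3 = (1 - (-4)·0.326 - (-1.7)·-1.156) / (6.7) = 0.051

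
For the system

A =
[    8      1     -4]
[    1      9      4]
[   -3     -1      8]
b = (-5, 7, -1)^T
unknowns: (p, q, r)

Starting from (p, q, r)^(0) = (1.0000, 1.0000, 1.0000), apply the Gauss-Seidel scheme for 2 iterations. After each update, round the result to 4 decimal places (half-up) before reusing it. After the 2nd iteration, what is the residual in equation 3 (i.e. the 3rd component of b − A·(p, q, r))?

0.0003

Iteration 1:
  p = (-5 - (1)·1.0000 - (-4)·1.0000) / (8) = -0.2500
  q = (7 - (1)·-0.2500 - (4)·1.0000) / (9) = 0.3611
  r = (-1 - (-3)·-0.2500 - (-1)·0.3611) / (8) = -0.1736
Iteration 2:
  p = (-5 - (1)·0.3611 - (-4)·-0.1736) / (8) = -0.7569
  q = (7 - (1)·-0.7569 - (4)·-0.1736) / (9) = 0.9390
  r = (-1 - (-3)·-0.7569 - (-1)·0.9390) / (8) = -0.2915
Residual b − A·x = (-1.0498, 0.4719, 0.0003)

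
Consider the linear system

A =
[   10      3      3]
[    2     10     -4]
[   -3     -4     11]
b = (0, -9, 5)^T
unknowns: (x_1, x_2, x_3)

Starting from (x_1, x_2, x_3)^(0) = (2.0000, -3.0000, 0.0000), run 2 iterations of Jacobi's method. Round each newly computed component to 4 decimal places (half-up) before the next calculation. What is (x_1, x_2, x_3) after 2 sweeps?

Iteration 1:
  x_1 = (0 - (3)·-3.0000 - (3)·0.0000) / (10) = 0.9000
  x_2 = (-9 - (2)·2.0000 - (-4)·0.0000) / (10) = -1.3000
  x_3 = (5 - (-3)·2.0000 - (-4)·-3.0000) / (11) = -0.0909
Iteration 2:
  x_1 = (0 - (3)·-1.3000 - (3)·-0.0909) / (10) = 0.4173
  x_2 = (-9 - (2)·0.9000 - (-4)·-0.0909) / (10) = -1.1164
  x_3 = (5 - (-3)·0.9000 - (-4)·-1.3000) / (11) = 0.2273

(0.4173, -1.1164, 0.2273)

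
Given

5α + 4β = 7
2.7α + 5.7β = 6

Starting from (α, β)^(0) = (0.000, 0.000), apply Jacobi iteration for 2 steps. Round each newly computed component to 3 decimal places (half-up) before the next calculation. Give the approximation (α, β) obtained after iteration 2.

(0.558, 0.389)

Iteration 1:
  α = (7 - (4)·0.000) / (5) = 1.400
  β = (6 - (2.7)·0.000) / (5.7) = 1.053
Iteration 2:
  α = (7 - (4)·1.053) / (5) = 0.558
  β = (6 - (2.7)·1.400) / (5.7) = 0.389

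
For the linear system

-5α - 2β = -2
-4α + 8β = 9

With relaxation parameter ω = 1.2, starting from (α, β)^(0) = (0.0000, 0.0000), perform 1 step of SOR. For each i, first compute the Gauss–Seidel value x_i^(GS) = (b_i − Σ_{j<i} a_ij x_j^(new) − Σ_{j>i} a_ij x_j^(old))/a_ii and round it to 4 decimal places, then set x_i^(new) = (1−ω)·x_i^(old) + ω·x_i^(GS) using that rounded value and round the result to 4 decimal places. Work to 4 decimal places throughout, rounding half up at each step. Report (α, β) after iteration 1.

(0.4800, 1.6380)

Iteration 1:
  α: GS value = (-2 - (-2)·0.0000) / (-5) = 0.4000;  α ← (1−ω)·0.0000 + ω·0.4000 = 0.4800
  β: GS value = (9 - (-4)·0.4800) / (8) = 1.3650;  β ← (1−ω)·0.0000 + ω·1.3650 = 1.6380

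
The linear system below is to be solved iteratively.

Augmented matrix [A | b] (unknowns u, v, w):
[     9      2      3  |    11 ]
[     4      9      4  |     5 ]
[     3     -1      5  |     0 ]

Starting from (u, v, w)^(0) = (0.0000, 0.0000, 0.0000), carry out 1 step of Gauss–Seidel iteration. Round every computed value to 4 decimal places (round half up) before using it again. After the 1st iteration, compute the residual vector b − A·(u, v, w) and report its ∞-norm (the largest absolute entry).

2.9228

Iteration 1:
  u = (11 - (2)·0.0000 - (3)·0.0000) / (9) = 1.2222
  v = (5 - (4)·1.2222 - (4)·0.0000) / (9) = 0.0124
  w = (0 - (3)·1.2222 - (-1)·0.0124) / (5) = -0.7308
Residual b − A·x = (2.1678, 2.9228, -0.0002); ∞-norm = 2.9228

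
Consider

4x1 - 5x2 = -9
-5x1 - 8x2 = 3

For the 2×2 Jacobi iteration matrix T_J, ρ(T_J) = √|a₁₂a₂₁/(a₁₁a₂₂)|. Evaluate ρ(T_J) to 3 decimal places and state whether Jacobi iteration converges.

0.884

a₁₂a₂₁/(a₁₁a₂₂) = (-5)·(-5) / ((4)·(-8)) = -0.781250
ρ = √|-0.781250| = √0.781250 = 0.884
ρ < 1, so Jacobi converges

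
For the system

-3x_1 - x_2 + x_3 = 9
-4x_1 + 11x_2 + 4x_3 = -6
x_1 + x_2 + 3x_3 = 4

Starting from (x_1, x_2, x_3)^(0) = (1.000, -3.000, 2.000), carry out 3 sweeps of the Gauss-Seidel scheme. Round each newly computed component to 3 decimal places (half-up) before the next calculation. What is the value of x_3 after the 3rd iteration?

2.500

Iteration 1:
  x_1 = (9 - (-1)·-3.000 - (1)·2.000) / (-3) = -1.333
  x_2 = (-6 - (-4)·-1.333 - (4)·2.000) / (11) = -1.757
  x_3 = (4 - (1)·-1.333 - (1)·-1.757) / (3) = 2.363
Iteration 2:
  x_1 = (9 - (-1)·-1.757 - (1)·2.363) / (-3) = -1.627
  x_2 = (-6 - (-4)·-1.627 - (4)·2.363) / (11) = -1.996
  x_3 = (4 - (1)·-1.627 - (1)·-1.996) / (3) = 2.541
Iteration 3:
  x_1 = (9 - (-1)·-1.996 - (1)·2.541) / (-3) = -1.488
  x_2 = (-6 - (-4)·-1.488 - (4)·2.541) / (11) = -2.011
  x_3 = (4 - (1)·-1.488 - (1)·-2.011) / (3) = 2.500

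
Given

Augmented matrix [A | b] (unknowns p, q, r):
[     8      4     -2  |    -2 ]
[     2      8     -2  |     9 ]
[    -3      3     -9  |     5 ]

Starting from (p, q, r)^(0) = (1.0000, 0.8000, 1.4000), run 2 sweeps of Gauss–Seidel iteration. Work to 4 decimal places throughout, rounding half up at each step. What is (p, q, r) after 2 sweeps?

Iteration 1:
  p = (-2 - (4)·0.8000 - (-2)·1.4000) / (8) = -0.3000
  q = (9 - (2)·-0.3000 - (-2)·1.4000) / (8) = 1.5500
  r = (5 - (-3)·-0.3000 - (3)·1.5500) / (-9) = 0.0611
Iteration 2:
  p = (-2 - (4)·1.5500 - (-2)·0.0611) / (8) = -1.0097
  q = (9 - (2)·-1.0097 - (-2)·0.0611) / (8) = 1.3927
  r = (5 - (-3)·-1.0097 - (3)·1.3927) / (-9) = 0.2452

(-1.0097, 1.3927, 0.2452)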